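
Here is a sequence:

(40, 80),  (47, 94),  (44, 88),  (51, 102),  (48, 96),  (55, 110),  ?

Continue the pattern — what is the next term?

First slot: alternating steps +7, −3, +7, −3, …; 40, 47, 44, 51, 48, 55 → 52.
Second slot goes 80, 94, 88, 102, 96, 110 → 104 (always 2 × the first slot).
Putting it together: (52, 104).

(52, 104)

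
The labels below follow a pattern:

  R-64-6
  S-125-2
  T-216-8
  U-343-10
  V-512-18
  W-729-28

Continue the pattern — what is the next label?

X-1000-46

Letter: R, S, T, U, V, W → X (letters move forward 1 place in the alphabet).
Second component: 64, 125, 216, 343, 512, 729 → 1000 (perfect cubes: 4³, 5³, 6³, …).
Third component: each term is the sum of the two before it, so 6, 2, 8, 10, 18, 28 → 46.
Combining the parts gives X-1000-46.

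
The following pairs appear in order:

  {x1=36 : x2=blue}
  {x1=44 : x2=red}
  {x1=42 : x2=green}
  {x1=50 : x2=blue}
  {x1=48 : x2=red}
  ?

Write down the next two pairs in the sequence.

X1 goes 36, 44, 42, 50, 48 → 56 → 54 (alternating steps +8, −2, +8, −2, …).
X2 goes blue, red, green, blue, red → green → blue (repeats blue → red → green).
So the next two pairs are {x1=56 : x2=green} and {x1=54 : x2=blue}.

{x1=56 : x2=green}, {x1=54 : x2=blue}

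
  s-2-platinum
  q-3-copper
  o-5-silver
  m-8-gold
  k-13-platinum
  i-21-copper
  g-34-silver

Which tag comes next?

For the letter, letters move back 2 places in the alphabet: s, q, o, m, k, i, g → e.
For the second component, each term is the sum of the two before it: 2, 3, 5, 8, 13, 21, 34 → 55.
Metal — repeats platinum → copper → silver → gold: platinum, copper, silver, gold, platinum, copper, silver → gold.
Putting it together: e-55-gold.

e-55-gold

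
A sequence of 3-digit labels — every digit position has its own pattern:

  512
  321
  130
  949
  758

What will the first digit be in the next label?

For the first digit, −2 each step, mod 10: 5, 3, 1, 9, 7 → 5.

5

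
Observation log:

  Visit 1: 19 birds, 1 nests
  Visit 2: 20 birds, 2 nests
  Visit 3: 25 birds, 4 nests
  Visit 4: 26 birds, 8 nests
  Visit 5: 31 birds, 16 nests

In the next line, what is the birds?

32

Birds — alternating steps +1, +5, +1, +5, …: 19, 20, 25, 26, 31 → 32.
Nests — ×2 each step: 1, 2, 4, 8, 16 → 32.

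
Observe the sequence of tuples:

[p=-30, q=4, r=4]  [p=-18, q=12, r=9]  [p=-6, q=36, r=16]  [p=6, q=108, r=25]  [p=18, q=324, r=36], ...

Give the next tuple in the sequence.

[p=30, q=972, r=49]

P: +12 each step; -30, -18, -6, 6, 18 → 30.
For the q, ×3 each step: 4, 12, 36, 108, 324 → 972.
R: perfect squares: 2², 3², 4², …, so 4, 9, 16, 25, 36 → 49.
So the next tuple is [p=30, q=972, r=49].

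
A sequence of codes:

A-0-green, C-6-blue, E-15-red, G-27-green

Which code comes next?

I-42-blue

Letter: letters move forward 2 places in the alphabet, so A, C, E, G → I.
Second component goes 0, 6, 15, 27 → 42 (differences are 6, 9, 12, … (increasing by 3 each time)).
Colour: repeats green → blue → red; green, blue, red, green → blue.
Combining the parts gives I-42-blue.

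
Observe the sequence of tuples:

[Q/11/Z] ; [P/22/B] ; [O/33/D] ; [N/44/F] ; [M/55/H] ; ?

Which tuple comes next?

For the first letter, letters move back 1 place in the alphabet: Q, P, O, N, M → L.
Second value goes 11, 22, 33, 44, 55 → 66 (+11 each step).
Second letter: Z, B, D, F, H → J (letters move forward 2 places in the alphabet, wrapping Z→A).
So the next tuple is [L/66/J].

[L/66/J]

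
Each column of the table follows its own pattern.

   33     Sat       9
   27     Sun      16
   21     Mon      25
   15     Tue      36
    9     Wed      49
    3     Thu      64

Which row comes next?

-3  Fri  81

First component goes 33, 27, 21, 15, 9, 3 → -3 (−6 each step).
Day goes Sat, Sun, Mon, Tue, Wed, Thu → Fri (runs through the weekdays Mon→Sun).
Third component goes 9, 16, 25, 36, 49, 64 → 81 (perfect squares: 3², 4², 5², …).
So the next row is -3  Fri  81.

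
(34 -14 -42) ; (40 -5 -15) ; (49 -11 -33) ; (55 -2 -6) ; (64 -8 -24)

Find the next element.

(70 1 3)

First coordinate: alternating steps +6, +9, +6, +9, …, so 34, 40, 49, 55, 64 → 70.
Second coordinate: -14, -5, -11, -2, -8 → 1 (alternating steps +9, −6, +9, −6, …).
Third coordinate: always 3 × the second coordinate, so -42, -15, -33, -6, -24 → 3.
Combining the parts gives (70 1 3).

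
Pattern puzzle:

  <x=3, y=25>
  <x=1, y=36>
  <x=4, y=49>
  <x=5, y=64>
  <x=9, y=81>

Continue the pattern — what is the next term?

<x=14, y=100>

X — each term is the sum of the two before it: 3, 1, 4, 5, 9 → 14.
Y: perfect squares: 5², 6², 7², …, so 25, 36, 49, 64, 81 → 100.
Combining the parts gives <x=14, y=100>.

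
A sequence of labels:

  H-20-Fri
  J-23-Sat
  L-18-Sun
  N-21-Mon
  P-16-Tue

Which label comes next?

R-19-Wed

Letter: letters move forward 2 places in the alphabet, so H, J, L, N, P → R.
Second component: 20, 23, 18, 21, 16 → 19 (alternating steps +3, −5, +3, −5, …).
Day — runs through the weekdays Mon→Sun: Fri, Sat, Sun, Mon, Tue → Wed.
Combining the parts gives R-19-Wed.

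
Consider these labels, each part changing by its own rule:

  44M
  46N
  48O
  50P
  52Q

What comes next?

54R

First component goes 44, 46, 48, 50, 52 → 54 (+2 each step).
For the letter, letters move forward 1 place in the alphabet: M, N, O, P, Q → R.
Combining the parts gives 54R.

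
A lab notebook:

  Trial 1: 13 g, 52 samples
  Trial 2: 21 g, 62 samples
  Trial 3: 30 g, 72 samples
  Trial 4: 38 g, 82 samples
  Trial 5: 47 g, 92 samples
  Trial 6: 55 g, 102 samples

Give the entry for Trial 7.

G — alternating steps +8, +9, +8, +9, …: 13, 21, 30, 38, 47, 55 → 64.
For the samples, +10 each step: 52, 62, 72, 82, 92, 102 → 112.
So the next line is 64 g, 112 samples.

64 g, 112 samples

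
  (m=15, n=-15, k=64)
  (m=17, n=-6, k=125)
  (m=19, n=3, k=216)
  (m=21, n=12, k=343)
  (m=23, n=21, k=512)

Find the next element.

(m=25, n=30, k=729)

M goes 15, 17, 19, 21, 23 → 25 (+2 each step).
N: +9 each step; -15, -6, 3, 12, 21 → 30.
K — perfect cubes: 4³, 5³, 6³, …: 64, 125, 216, 343, 512 → 729.
Combining the parts gives (m=25, n=30, k=729).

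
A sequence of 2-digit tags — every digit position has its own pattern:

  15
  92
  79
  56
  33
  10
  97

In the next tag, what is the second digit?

4

First digit: −2 each step, mod 10; 1, 9, 7, 5, 3, 1, 9 → 7.
Second digit: −3 each step, mod 10, so 5, 2, 9, 6, 3, 0, 7 → 4.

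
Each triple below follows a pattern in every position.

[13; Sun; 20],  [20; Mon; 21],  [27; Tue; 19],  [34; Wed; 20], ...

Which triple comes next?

For the first component, +7 each step: 13, 20, 27, 34 → 41.
Day: Sun, Mon, Tue, Wed → Thu (runs through the weekdays Mon→Sun).
Third component: alternating steps +1, −2, +1, −2, …; 20, 21, 19, 20 → 18.
So the next triple is [41; Thu; 18].

[41; Thu; 18]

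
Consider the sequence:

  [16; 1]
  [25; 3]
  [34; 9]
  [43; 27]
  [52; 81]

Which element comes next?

First entry: 16, 25, 34, 43, 52 → 61 (+9 each step).
Second entry goes 1, 3, 9, 27, 81 → 243 (×3 each step).
Putting it together: [61; 243].

[61; 243]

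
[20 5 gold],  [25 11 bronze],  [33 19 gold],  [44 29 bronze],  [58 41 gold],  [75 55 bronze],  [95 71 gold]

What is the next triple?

[118 89 bronze]

First coordinate: differences are 5, 8, 11, … (increasing by 3 each time); 20, 25, 33, 44, 58, 75, 95 → 118.
Second coordinate — differences are 6, 8, 10, … (increasing by 2 each time): 5, 11, 19, 29, 41, 55, 71 → 89.
Rank — alternates gold ↔ bronze: gold, bronze, gold, bronze, gold, bronze, gold → bronze.
So the next triple is [118 89 bronze].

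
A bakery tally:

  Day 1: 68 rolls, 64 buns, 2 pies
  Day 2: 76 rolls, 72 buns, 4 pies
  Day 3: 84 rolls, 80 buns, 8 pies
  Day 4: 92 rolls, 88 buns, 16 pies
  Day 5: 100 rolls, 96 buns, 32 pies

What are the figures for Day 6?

108 rolls, 104 buns, 64 pies

Rolls goes 68, 76, 84, 92, 100 → 108 (+8 each step).
Buns: 64, 72, 80, 88, 96 → 104 (+8 each step).
Pies: ×2 each step; 2, 4, 8, 16, 32 → 64.
So the next record is 108 rolls, 104 buns, 64 pies.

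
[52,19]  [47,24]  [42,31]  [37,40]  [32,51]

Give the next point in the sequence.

First part: −5 each step; 52, 47, 42, 37, 32 → 27.
Second part: differences are 5, 7, 9, … (increasing by 2 each time), so 19, 24, 31, 40, 51 → 64.
Putting it together: [27,64].

[27,64]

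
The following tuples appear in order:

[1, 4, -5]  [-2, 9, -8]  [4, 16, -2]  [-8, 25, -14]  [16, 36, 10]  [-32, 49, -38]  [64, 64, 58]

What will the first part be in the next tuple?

-128

First part goes 1, -2, 4, -8, 16, -32, 64 → -128 (×(-2) each step).
Second part — perfect squares: 2², 3², 4², …: 4, 9, 16, 25, 36, 49, 64 → 81.
Third part: always 6 less than the first part, so -5, -8, -2, -14, 10, -38, 58 → -134.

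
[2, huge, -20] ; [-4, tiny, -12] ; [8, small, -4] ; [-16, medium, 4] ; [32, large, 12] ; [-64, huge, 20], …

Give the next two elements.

[128, tiny, 28], [-256, small, 36]

First slot — ×(-2) each step: 2, -4, 8, -16, 32, -64 → 128 → -256.
Size: repeats huge → tiny → small → medium → large; huge, tiny, small, medium, large, huge → tiny → small.
Third slot: -20, -12, -4, 4, 12, 20 → 28 → 36 (+8 each step).
So the next two elements are [128, tiny, 28] and [-256, small, 36].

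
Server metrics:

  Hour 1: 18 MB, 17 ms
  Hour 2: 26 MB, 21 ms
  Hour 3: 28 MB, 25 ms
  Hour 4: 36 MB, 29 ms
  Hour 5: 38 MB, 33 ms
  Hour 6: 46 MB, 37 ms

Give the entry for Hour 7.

MB goes 18, 26, 28, 36, 38, 46 → 48 (alternating steps +8, +2, +8, +2, …).
Ms: +4 each step, so 17, 21, 25, 29, 33, 37 → 41.
Combining the parts gives 48 MB, 41 ms.

48 MB, 41 ms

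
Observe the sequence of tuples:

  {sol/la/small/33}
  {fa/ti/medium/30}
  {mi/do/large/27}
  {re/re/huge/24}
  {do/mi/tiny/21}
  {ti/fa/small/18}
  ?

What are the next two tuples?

First note goes sol, fa, mi, re, do, ti → la → sol (runs backward through the solfège scale do→ti).
Second note: runs through the solfège scale do→ti, so la, ti, do, re, mi, fa → sol → la.
Size — repeats small → medium → large → huge → tiny: small, medium, large, huge, tiny, small → medium → large.
Fourth part goes 33, 30, 27, 24, 21, 18 → 15 → 12 (−3 each step).
Putting the parts together: {la/sol/medium/15} and then {sol/la/large/12}.

{la/sol/medium/15}, {sol/la/large/12}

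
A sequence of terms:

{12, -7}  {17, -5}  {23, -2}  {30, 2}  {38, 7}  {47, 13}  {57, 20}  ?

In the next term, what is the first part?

68

First part goes 12, 17, 23, 30, 38, 47, 57 → 68 (differences are 5, 6, 7, … (increasing by 1 each time)).
Second part — differences are 2, 3, 4, … (increasing by 1 each time): -7, -5, -2, 2, 7, 13, 20 → 28.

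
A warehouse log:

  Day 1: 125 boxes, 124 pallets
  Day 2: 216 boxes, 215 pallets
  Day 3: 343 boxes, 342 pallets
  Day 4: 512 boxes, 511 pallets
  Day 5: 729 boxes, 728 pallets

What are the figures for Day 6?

For the boxes, perfect cubes: 5³, 6³, 7³, …: 125, 216, 343, 512, 729 → 1000.
For the pallets, always 1 less than the boxes: 124, 215, 342, 511, 728 → 999.
So the next row is 1000 boxes, 999 pallets.

1000 boxes, 999 pallets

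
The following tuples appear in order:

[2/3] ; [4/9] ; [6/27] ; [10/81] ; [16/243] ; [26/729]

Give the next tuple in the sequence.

First coordinate — each term is the sum of the two before it: 2, 4, 6, 10, 16, 26 → 42.
Second coordinate: 3, 9, 27, 81, 243, 729 → 2187 (×3 each step).
Putting it together: [42/2187].

[42/2187]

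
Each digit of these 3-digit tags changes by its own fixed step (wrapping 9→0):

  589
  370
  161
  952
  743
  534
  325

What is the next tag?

First digit: −2 each step, mod 10; 5, 3, 1, 9, 7, 5, 3 → 1.
Second digit — −1 each step, mod 10: 8, 7, 6, 5, 4, 3, 2 → 1.
Third digit: +1 each step, mod 10; 9, 0, 1, 2, 3, 4, 5 → 6.
Combining the parts gives 116.

116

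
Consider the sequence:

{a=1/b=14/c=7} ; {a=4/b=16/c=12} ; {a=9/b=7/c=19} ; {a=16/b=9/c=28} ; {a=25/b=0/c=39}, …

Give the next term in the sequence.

{a=36/b=2/c=52}

A: 1, 4, 9, 16, 25 → 36 (perfect squares: 1², 2², 3², …).
B: alternating steps +2, −9, +2, −9, …; 14, 16, 7, 9, 0 → 2.
C: 7, 12, 19, 28, 39 → 52 (differences are 5, 7, 9, … (increasing by 2 each time)).
So the next term is {a=36/b=2/c=52}.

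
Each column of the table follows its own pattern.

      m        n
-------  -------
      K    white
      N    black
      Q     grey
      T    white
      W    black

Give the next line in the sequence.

For the column m, letters move forward 3 places in the alphabet: K, N, Q, T, W → Z.
Column n — repeats white → black → grey: white, black, grey, white, black → grey.
Combining the parts gives Z  grey.

Z  grey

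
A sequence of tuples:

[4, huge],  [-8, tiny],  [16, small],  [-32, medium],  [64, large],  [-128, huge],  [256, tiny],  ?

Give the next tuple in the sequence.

First entry goes 4, -8, 16, -32, 64, -128, 256 → -512 (×(-2) each step).
Size: huge, tiny, small, medium, large, huge, tiny → small (repeats huge → tiny → small → medium → large).
Putting it together: [-512, small].

[-512, small]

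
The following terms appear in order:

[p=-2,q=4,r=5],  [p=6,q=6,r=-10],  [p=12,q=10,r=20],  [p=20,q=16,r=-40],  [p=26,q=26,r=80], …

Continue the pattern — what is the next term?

P goes -2, 6, 12, 20, 26 → 34 (alternating steps +8, +6, +8, +6, …).
Q: each term is the sum of the two before it; 4, 6, 10, 16, 26 → 42.
R goes 5, -10, 20, -40, 80 → -160 (×(-2) each step).
So the next term is [p=34,q=42,r=-160].

[p=34,q=42,r=-160]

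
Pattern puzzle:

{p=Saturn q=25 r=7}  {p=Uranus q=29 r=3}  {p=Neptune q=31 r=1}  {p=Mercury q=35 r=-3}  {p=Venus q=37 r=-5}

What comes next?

{p=Earth q=41 r=-9}

P: runs through the planets Mercury→Neptune; Saturn, Uranus, Neptune, Mercury, Venus → Earth.
Q: 25, 29, 31, 35, 37 → 41 (alternating steps +4, +2, +4, +2, …).
R: 7, 3, 1, -3, -5 → -9 (together with the q always sums to 32).
So the next triple is {p=Earth q=41 r=-9}.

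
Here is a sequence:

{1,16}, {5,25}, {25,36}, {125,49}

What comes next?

{625,64}

First coordinate: 1, 5, 25, 125 → 625 (×5 each step).
Second coordinate goes 16, 25, 36, 49 → 64 (perfect squares: 4², 5², 6², …).
Putting it together: {625,64}.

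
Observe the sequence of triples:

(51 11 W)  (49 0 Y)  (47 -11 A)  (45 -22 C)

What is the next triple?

First part: 51, 49, 47, 45 → 43 (−2 each step).
Second part: −11 each step, so 11, 0, -11, -22 → -33.
Letter: W, Y, A, C → E (letters move forward 2 places in the alphabet, wrapping Z→A).
Putting it together: (43 -33 E).

(43 -33 E)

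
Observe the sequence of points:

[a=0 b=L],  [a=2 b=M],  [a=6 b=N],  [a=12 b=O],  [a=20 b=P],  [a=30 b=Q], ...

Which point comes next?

For the a, differences are 2, 4, 6, … (increasing by 2 each time): 0, 2, 6, 12, 20, 30 → 42.
B: letters move forward 1 place in the alphabet; L, M, N, O, P, Q → R.
Combining the parts gives [a=42 b=R].

[a=42 b=R]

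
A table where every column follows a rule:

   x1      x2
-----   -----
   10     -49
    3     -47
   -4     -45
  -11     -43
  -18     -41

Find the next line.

-25  -39

For the column x1, −7 each step: 10, 3, -4, -11, -18 → -25.
Column x2 goes -49, -47, -45, -43, -41 → -39 (+2 each step).
So the next line is -25  -39.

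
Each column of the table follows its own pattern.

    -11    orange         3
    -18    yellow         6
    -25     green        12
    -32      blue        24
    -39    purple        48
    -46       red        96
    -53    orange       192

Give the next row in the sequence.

-60  yellow  384

First component — −7 each step: -11, -18, -25, -32, -39, -46, -53 → -60.
Colour: repeats orange → yellow → green → blue → purple → red, so orange, yellow, green, blue, purple, red, orange → yellow.
Third component: 3, 6, 12, 24, 48, 96, 192 → 384 (×2 each step).
Combining the parts gives -60  yellow  384.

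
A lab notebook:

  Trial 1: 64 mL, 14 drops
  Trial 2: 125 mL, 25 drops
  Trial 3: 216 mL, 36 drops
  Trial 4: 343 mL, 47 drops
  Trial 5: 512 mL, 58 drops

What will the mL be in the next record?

ML — perfect cubes: 4³, 5³, 6³, …: 64, 125, 216, 343, 512 → 729.
Drops: 14, 25, 36, 47, 58 → 69 (+11 each step).

729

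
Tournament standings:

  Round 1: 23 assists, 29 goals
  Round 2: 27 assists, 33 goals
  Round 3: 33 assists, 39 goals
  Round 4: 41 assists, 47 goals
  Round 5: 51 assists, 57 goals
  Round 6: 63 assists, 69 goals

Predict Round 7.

Assists — differences are 4, 6, 8, … (increasing by 2 each time): 23, 27, 33, 41, 51, 63 → 77.
Goals: always 6 more than the assists; 29, 33, 39, 47, 57, 69 → 83.
Putting it together: 77 assists, 83 goals.

77 assists, 83 goals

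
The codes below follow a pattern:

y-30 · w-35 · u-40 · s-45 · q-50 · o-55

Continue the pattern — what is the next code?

Letter — letters move back 2 places in the alphabet: y, w, u, s, q, o → m.
Second component — +5 each step: 30, 35, 40, 45, 50, 55 → 60.
So the next code is m-60.

m-60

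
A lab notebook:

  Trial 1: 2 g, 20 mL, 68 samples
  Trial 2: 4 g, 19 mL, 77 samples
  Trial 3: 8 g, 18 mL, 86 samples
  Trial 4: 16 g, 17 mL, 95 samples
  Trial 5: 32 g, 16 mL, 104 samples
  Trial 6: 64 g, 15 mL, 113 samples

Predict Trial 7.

128 g, 14 mL, 122 samples

G — ×2 each step: 2, 4, 8, 16, 32, 64 → 128.
For the mL, −1 each step: 20, 19, 18, 17, 16, 15 → 14.
Samples: 68, 77, 86, 95, 104, 113 → 122 (+9 each step).
Combining the parts gives 128 g, 14 mL, 122 samples.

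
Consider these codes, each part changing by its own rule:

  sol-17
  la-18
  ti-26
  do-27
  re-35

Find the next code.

Note goes sol, la, ti, do, re → mi (runs through the solfège scale do→ti).
For the second component, alternating steps +1, +8, +1, +8, …: 17, 18, 26, 27, 35 → 36.
Putting it together: mi-36.

mi-36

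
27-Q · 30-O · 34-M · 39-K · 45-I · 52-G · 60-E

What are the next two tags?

69-C then 79-A

For the first component, differences are 3, 4, 5, … (increasing by 1 each time): 27, 30, 34, 39, 45, 52, 60 → 69 → 79.
Letter: Q, O, M, K, I, G, E → C → A (letters move back 2 places in the alphabet).
Putting the parts together: 69-C and then 79-A.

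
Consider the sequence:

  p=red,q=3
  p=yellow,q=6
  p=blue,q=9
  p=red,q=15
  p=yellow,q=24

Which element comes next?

For the p, repeats red → yellow → blue: red, yellow, blue, red, yellow → blue.
Q — each term is the sum of the two before it: 3, 6, 9, 15, 24 → 39.
Putting it together: p=blue,q=39.

p=blue,q=39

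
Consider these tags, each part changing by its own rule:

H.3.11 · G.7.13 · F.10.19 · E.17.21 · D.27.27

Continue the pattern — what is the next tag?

C.44.29

Letter: H, G, F, E, D → C (letters move back 1 place in the alphabet).
Second component: each term is the sum of the two before it; 3, 7, 10, 17, 27 → 44.
For the third component, alternating steps +2, +6, +2, +6, …: 11, 13, 19, 21, 27 → 29.
So the next tag is C.44.29.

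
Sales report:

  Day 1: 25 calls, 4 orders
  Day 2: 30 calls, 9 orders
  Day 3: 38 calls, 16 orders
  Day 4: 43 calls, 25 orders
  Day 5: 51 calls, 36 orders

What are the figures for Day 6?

56 calls, 49 orders

Calls goes 25, 30, 38, 43, 51 → 56 (alternating steps +5, +8, +5, +8, …).
Orders goes 4, 9, 16, 25, 36 → 49 (perfect squares: 2², 3², 4², …).
Putting it together: 56 calls, 49 orders.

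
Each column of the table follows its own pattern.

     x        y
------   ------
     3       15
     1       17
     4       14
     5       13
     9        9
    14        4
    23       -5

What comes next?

37  -19

Column x: 3, 1, 4, 5, 9, 14, 23 → 37 (each term is the sum of the two before it).
Column y: together with the column x always sums to 18; 15, 17, 14, 13, 9, 4, -5 → -19.
Putting it together: 37  -19.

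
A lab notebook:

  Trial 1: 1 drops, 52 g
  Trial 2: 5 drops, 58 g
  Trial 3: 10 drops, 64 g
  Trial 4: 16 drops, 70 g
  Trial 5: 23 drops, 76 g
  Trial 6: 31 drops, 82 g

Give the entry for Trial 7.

40 drops, 88 g

Drops — differences are 4, 5, 6, … (increasing by 1 each time): 1, 5, 10, 16, 23, 31 → 40.
G: +6 each step, so 52, 58, 64, 70, 76, 82 → 88.
So the next line is 40 drops, 88 g.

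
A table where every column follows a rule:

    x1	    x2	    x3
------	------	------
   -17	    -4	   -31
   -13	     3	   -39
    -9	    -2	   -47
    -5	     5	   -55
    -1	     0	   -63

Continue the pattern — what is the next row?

3  7  -71

Column x1 — +4 each step: -17, -13, -9, -5, -1 → 3.
Column x2: alternating steps +7, −5, +7, −5, …, so -4, 3, -2, 5, 0 → 7.
Column x3: -31, -39, -47, -55, -63 → -71 (−8 each step).
Combining the parts gives 3  7  -71.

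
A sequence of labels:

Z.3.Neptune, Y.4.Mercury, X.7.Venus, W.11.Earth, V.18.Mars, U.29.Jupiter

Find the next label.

Letter — letters move back 1 place in the alphabet: Z, Y, X, W, V, U → T.
Second component: each term is the sum of the two before it, so 3, 4, 7, 11, 18, 29 → 47.
Planet — runs through the planets Mercury→Neptune: Neptune, Mercury, Venus, Earth, Mars, Jupiter → Saturn.
Putting it together: T.47.Saturn.

T.47.Saturn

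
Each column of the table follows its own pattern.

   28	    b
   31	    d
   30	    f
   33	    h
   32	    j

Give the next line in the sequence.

First component: 28, 31, 30, 33, 32 → 35 (alternating steps +3, −1, +3, −1, …).
Letter: letters move forward 2 places in the alphabet, so b, d, f, h, j → l.
Putting it together: 35  l.

35  l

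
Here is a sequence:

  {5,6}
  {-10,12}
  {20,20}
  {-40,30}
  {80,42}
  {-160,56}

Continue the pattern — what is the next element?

{320,72}

First slot goes 5, -10, 20, -40, 80, -160 → 320 (×(-2) each step).
Second slot: 6, 12, 20, 30, 42, 56 → 72 (differences are 6, 8, 10, … (increasing by 2 each time)).
Combining the parts gives {320,72}.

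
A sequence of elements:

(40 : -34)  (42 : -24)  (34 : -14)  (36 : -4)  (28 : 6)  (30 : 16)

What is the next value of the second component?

Second component: +10 each step; -34, -24, -14, -4, 6, 16 → 26.

26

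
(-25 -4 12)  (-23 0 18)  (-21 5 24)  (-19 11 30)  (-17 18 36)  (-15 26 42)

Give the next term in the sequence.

(-13 35 48)

First coordinate — +2 each step: -25, -23, -21, -19, -17, -15 → -13.
Second coordinate goes -4, 0, 5, 11, 18, 26 → 35 (differences are 4, 5, 6, … (increasing by 1 each time)).
Third coordinate: +6 each step; 12, 18, 24, 30, 36, 42 → 48.
Putting it together: (-13 35 48).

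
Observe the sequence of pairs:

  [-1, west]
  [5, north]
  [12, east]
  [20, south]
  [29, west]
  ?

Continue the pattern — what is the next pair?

For the first entry, differences are 6, 7, 8, … (increasing by 1 each time): -1, 5, 12, 20, 29 → 39.
Direction: repeats west → north → east → south, so west, north, east, south, west → north.
So the next pair is [39, north].

[39, north]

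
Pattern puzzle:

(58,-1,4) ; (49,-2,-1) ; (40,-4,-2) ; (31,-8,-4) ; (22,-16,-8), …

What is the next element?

First entry: −9 each step; 58, 49, 40, 31, 22 → 13.
For the second entry, ×2 each step: -1, -2, -4, -8, -16 → -32.
Third entry: 4, -1, -2, -4, -8 → -16 (always the previous value of the second entry).
So the next element is (13,-32,-16).

(13,-32,-16)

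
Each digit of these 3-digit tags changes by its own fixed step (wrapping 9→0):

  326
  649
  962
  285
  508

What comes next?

821

First digit goes 3, 6, 9, 2, 5 → 8 (+3 each step, mod 10).
Second digit: +2 each step, mod 10; 2, 4, 6, 8, 0 → 2.
Third digit: +3 each step, mod 10, so 6, 9, 2, 5, 8 → 1.
Combining the parts gives 821.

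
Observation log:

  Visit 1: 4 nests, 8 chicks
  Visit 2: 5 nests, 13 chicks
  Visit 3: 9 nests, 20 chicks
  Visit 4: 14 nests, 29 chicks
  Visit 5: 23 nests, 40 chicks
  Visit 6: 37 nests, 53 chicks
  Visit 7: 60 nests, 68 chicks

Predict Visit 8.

Nests goes 4, 5, 9, 14, 23, 37, 60 → 97 (each term is the sum of the two before it).
Chicks: differences are 5, 7, 9, … (increasing by 2 each time), so 8, 13, 20, 29, 40, 53, 68 → 85.
Putting it together: 97 nests, 85 chicks.

97 nests, 85 chicks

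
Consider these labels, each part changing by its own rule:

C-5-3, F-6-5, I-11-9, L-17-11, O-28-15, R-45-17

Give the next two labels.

Letter: letters move forward 3 places in the alphabet, so C, F, I, L, O, R → U → X.
Second component goes 5, 6, 11, 17, 28, 45 → 73 → 118 (each term is the sum of the two before it).
For the third component, alternating steps +2, +4, +2, +4, …: 3, 5, 9, 11, 15, 17 → 21 → 23.
So the next two labels are U-73-21 and X-118-23.

U-73-21 then X-118-23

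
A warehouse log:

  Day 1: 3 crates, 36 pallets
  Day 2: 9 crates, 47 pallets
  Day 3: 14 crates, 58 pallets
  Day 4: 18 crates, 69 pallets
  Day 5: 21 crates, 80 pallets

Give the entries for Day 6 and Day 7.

Crates goes 3, 9, 14, 18, 21 → 23 → 24 (differences are 6, 5, 4, … (decreasing by 1 each time)).
Pallets: 36, 47, 58, 69, 80 → 91 → 102 (+11 each step).
Putting the parts together: 23 crates, 91 pallets and then 24 crates, 102 pallets.

23 crates, 91 pallets; 24 crates, 102 pallets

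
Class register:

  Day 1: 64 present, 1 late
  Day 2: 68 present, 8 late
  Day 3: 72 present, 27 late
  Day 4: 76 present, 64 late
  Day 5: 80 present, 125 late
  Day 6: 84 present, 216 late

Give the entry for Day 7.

For the present, +4 each step: 64, 68, 72, 76, 80, 84 → 88.
Late: perfect cubes: 1³, 2³, 3³, …, so 1, 8, 27, 64, 125, 216 → 343.
Putting it together: 88 present, 343 late.

88 present, 343 late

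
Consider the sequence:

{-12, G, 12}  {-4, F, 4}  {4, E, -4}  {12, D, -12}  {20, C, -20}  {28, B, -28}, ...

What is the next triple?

First entry: -12, -4, 4, 12, 20, 28 → 36 (+8 each step).
Letter: letters move back 1 place in the alphabet; G, F, E, D, C, B → A.
Third entry: 12, 4, -4, -12, -20, -28 → -36 (always the negative of the first entry).
Putting it together: {36, A, -36}.

{36, A, -36}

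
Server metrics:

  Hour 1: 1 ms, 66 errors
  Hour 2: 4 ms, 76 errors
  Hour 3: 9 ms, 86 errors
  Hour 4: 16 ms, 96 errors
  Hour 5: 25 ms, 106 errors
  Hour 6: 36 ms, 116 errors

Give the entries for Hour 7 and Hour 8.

49 ms, 126 errors; 64 ms, 136 errors

For the ms, perfect squares: 1², 2², 3², …: 1, 4, 9, 16, 25, 36 → 49 → 64.
Errors: 66, 76, 86, 96, 106, 116 → 126 → 136 (+10 each step).
Putting the parts together: 49 ms, 126 errors and then 64 ms, 136 errors.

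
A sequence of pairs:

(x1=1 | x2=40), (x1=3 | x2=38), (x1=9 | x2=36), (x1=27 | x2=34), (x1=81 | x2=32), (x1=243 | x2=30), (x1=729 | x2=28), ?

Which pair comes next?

X1: 1, 3, 9, 27, 81, 243, 729 → 2187 (×3 each step).
X2 — −2 each step: 40, 38, 36, 34, 32, 30, 28 → 26.
So the next pair is (x1=2187 | x2=26).

(x1=2187 | x2=26)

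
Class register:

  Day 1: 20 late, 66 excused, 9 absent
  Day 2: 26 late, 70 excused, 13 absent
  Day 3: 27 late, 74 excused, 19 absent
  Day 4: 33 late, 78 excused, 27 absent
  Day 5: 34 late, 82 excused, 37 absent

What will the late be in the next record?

40

Late: alternating steps +6, +1, +6, +1, …, so 20, 26, 27, 33, 34 → 40.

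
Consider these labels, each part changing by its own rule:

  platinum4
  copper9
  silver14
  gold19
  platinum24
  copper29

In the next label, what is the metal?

silver

Metal: platinum, copper, silver, gold, platinum, copper → silver (repeats platinum → copper → silver → gold).
Second component goes 4, 9, 14, 19, 24, 29 → 34 (+5 each step).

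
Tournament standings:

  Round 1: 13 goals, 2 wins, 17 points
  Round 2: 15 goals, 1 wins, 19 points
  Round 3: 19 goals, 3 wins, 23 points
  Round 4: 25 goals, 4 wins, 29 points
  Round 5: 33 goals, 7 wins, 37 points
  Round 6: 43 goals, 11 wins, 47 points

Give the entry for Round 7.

55 goals, 18 wins, 59 points

Goals: 13, 15, 19, 25, 33, 43 → 55 (differences are 2, 4, 6, … (increasing by 2 each time)).
Wins: each term is the sum of the two before it; 2, 1, 3, 4, 7, 11 → 18.
Points: always 4 more than the goals, so 17, 19, 23, 29, 37, 47 → 59.
So the next record is 55 goals, 18 wins, 59 points.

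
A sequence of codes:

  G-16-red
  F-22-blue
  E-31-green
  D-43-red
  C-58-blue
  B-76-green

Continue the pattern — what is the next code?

A-97-red

Letter: letters move back 1 place in the alphabet; G, F, E, D, C, B → A.
Second component: differences are 6, 9, 12, … (increasing by 3 each time); 16, 22, 31, 43, 58, 76 → 97.
Colour: repeats red → blue → green, so red, blue, green, red, blue, green → red.
Combining the parts gives A-97-red.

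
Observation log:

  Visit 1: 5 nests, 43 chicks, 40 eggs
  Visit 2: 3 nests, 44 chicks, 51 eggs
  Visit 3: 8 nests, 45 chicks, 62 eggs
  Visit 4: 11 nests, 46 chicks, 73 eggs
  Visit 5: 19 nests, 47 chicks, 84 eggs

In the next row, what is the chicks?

Chicks: +1 each step, so 43, 44, 45, 46, 47 → 48.

48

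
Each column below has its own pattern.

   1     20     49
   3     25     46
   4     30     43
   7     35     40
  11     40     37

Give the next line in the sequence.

First component: each term is the sum of the two before it, so 1, 3, 4, 7, 11 → 18.
Second component: 20, 25, 30, 35, 40 → 45 (+5 each step).
Third component — −3 each step: 49, 46, 43, 40, 37 → 34.
Putting it together: 18  45  34.

18  45  34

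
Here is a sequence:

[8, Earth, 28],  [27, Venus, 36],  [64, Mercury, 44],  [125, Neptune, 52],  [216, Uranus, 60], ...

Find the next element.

[343, Saturn, 68]

First slot goes 8, 27, 64, 125, 216 → 343 (perfect cubes: 2³, 3³, 4³, …).
Planet goes Earth, Venus, Mercury, Neptune, Uranus → Saturn (runs backward through the planets Mercury→Neptune).
Third slot: 28, 36, 44, 52, 60 → 68 (+8 each step).
Putting it together: [343, Saturn, 68].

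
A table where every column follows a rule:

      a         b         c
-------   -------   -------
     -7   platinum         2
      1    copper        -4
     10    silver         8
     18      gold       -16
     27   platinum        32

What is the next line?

Column a: alternating steps +8, +9, +8, +9, …; -7, 1, 10, 18, 27 → 35.
Column b: platinum, copper, silver, gold, platinum → copper (repeats platinum → copper → silver → gold).
Column c: ×(-2) each step, so 2, -4, 8, -16, 32 → -64.
So the next line is 35  copper  -64.

35  copper  -64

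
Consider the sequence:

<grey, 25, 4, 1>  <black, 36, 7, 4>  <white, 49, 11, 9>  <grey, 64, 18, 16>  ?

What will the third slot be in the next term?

Third slot: 4, 7, 11, 18 → 29 (each term is the sum of the two before it).

29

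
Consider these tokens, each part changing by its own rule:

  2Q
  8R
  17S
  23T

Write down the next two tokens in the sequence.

32U, 38V

First component: 2, 8, 17, 23 → 32 → 38 (alternating steps +6, +9, +6, +9, …).
Letter goes Q, R, S, T → U → V (letters move forward 1 place in the alphabet).
So the next two tokens are 32U and 38V.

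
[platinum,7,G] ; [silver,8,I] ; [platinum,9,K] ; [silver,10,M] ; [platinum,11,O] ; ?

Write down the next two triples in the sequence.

Metal goes platinum, silver, platinum, silver, platinum → silver → platinum (alternates platinum ↔ silver).
Second slot goes 7, 8, 9, 10, 11 → 12 → 13 (+1 each step).
Letter goes G, I, K, M, O → Q → S (letters move forward 2 places in the alphabet).
So the next two triples are [silver,12,Q] and [platinum,13,S].

[silver,12,Q], [platinum,13,S]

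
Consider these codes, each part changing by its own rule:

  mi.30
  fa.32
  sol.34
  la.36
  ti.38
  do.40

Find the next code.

re.42

Note — runs through the solfège scale do→ti: mi, fa, sol, la, ti, do → re.
Second component — +2 each step: 30, 32, 34, 36, 38, 40 → 42.
So the next code is re.42.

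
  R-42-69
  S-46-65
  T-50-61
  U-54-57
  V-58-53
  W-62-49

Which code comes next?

For the letter, letters move forward 1 place in the alphabet: R, S, T, U, V, W → X.
Second component: 42, 46, 50, 54, 58, 62 → 66 (+4 each step).
Third component: 69, 65, 61, 57, 53, 49 → 45 (−4 each step).
Putting it together: X-66-45.

X-66-45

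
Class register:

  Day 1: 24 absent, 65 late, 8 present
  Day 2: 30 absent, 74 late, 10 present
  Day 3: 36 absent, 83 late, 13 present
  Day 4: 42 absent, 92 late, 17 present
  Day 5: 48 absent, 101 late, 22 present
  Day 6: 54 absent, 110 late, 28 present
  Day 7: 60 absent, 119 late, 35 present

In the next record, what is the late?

Late: 65, 74, 83, 92, 101, 110, 119 → 128 (+9 each step).

128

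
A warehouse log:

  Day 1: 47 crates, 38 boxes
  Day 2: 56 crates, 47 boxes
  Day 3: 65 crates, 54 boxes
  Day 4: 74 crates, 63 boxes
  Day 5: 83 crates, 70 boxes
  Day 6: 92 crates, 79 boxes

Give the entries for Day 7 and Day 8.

101 crates, 86 boxes; 110 crates, 95 boxes

Crates: +9 each step; 47, 56, 65, 74, 83, 92 → 101 → 110.
For the boxes, alternating steps +9, +7, +9, +7, …: 38, 47, 54, 63, 70, 79 → 86 → 95.
So the next two records are 101 crates, 86 boxes and 110 crates, 95 boxes.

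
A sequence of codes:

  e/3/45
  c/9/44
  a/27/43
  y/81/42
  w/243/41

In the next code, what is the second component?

Second component: 3, 9, 27, 81, 243 → 729 (×3 each step).

729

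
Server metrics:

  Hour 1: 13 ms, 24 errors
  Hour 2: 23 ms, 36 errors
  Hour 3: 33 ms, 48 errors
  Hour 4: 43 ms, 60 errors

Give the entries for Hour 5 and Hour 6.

53 ms, 72 errors; 63 ms, 84 errors

Ms: +10 each step; 13, 23, 33, 43 → 53 → 63.
Errors: 24, 36, 48, 60 → 72 → 84 (+12 each step).
Putting the parts together: 53 ms, 72 errors and then 63 ms, 84 errors.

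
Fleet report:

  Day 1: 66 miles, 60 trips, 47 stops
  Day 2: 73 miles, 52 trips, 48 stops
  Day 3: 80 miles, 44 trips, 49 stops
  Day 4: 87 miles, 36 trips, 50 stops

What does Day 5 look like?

Miles: 66, 73, 80, 87 → 94 (+7 each step).
Trips: 60, 52, 44, 36 → 28 (−8 each step).
Stops goes 47, 48, 49, 50 → 51 (+1 each step).
So the next line is 94 miles, 28 trips, 51 stops.

94 miles, 28 trips, 51 stops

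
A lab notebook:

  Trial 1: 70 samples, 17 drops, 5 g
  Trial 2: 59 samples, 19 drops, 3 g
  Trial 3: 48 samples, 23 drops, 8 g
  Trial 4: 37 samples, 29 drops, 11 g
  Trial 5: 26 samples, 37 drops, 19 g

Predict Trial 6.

15 samples, 47 drops, 30 g

Samples goes 70, 59, 48, 37, 26 → 15 (−11 each step).
For the drops, differences are 2, 4, 6, … (increasing by 2 each time): 17, 19, 23, 29, 37 → 47.
G: 5, 3, 8, 11, 19 → 30 (each term is the sum of the two before it).
Putting it together: 15 samples, 47 drops, 30 g.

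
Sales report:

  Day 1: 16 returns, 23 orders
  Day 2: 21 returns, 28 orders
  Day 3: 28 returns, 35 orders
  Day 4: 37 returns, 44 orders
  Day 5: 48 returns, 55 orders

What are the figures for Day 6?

For the returns, differences are 5, 7, 9, … (increasing by 2 each time): 16, 21, 28, 37, 48 → 61.
For the orders, always 7 more than the returns: 23, 28, 35, 44, 55 → 68.
Combining the parts gives 61 returns, 68 orders.

61 returns, 68 orders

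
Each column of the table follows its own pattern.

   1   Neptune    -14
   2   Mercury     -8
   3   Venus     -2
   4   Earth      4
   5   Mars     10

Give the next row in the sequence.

First component goes 1, 2, 3, 4, 5 → 6 (+1 each step).
Planet: runs through the planets Mercury→Neptune; Neptune, Mercury, Venus, Earth, Mars → Jupiter.
Third component: +6 each step, so -14, -8, -2, 4, 10 → 16.
Putting it together: 6  Jupiter  16.

6  Jupiter  16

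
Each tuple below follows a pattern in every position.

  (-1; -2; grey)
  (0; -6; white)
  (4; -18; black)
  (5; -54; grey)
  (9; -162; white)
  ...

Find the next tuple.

(10; -486; black)

First coordinate: alternating steps +1, +4, +1, +4, …, so -1, 0, 4, 5, 9 → 10.
Second coordinate — ×3 each step: -2, -6, -18, -54, -162 → -486.
Shade — repeats grey → white → black: grey, white, black, grey, white → black.
So the next tuple is (10; -486; black).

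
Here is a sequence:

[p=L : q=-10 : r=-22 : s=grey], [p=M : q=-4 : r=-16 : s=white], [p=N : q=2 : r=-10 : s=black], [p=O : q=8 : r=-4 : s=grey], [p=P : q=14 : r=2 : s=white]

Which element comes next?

[p=Q : q=20 : r=8 : s=black]

P goes L, M, N, O, P → Q (letters move forward 1 place in the alphabet).
For the q, +6 each step: -10, -4, 2, 8, 14 → 20.
R: -22, -16, -10, -4, 2 → 8 (always 12 less than the q).
For the s, repeats grey → white → black: grey, white, black, grey, white → black.
Putting it together: [p=Q : q=20 : r=8 : s=black].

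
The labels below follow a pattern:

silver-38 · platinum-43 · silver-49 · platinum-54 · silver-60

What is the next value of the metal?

Metal: alternates silver ↔ platinum; silver, platinum, silver, platinum, silver → platinum.

platinum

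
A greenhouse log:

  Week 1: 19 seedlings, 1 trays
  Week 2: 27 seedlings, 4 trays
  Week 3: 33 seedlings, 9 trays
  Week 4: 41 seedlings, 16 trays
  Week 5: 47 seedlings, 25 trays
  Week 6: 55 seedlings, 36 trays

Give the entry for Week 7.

Seedlings goes 19, 27, 33, 41, 47, 55 → 61 (alternating steps +8, +6, +8, +6, …).
Trays: perfect squares: 1², 2², 3², …; 1, 4, 9, 16, 25, 36 → 49.
So the next line is 61 seedlings, 49 trays.

61 seedlings, 49 trays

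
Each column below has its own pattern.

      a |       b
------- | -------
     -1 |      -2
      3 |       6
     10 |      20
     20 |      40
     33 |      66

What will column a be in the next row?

49

Column a: -1, 3, 10, 20, 33 → 49 (differences are 4, 7, 10, … (increasing by 3 each time)).
Column b: -2, 6, 20, 40, 66 → 98 (always 2 × the column a).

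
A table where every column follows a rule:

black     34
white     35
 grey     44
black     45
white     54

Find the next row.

grey  55

For the shade, repeats black → white → grey: black, white, grey, black, white → grey.
Second component: 34, 35, 44, 45, 54 → 55 (alternating steps +1, +9, +1, +9, …).
Putting it together: grey  55.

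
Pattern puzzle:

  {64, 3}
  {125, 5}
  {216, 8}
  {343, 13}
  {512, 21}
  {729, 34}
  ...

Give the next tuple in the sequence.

First component goes 64, 125, 216, 343, 512, 729 → 1000 (perfect cubes: 4³, 5³, 6³, …).
Second component goes 3, 5, 8, 13, 21, 34 → 55 (each term is the sum of the two before it).
So the next tuple is {1000, 55}.

{1000, 55}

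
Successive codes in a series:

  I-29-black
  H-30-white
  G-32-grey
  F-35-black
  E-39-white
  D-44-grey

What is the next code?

For the letter, letters move back 1 place in the alphabet: I, H, G, F, E, D → C.
Second component: differences are 1, 2, 3, … (increasing by 1 each time); 29, 30, 32, 35, 39, 44 → 50.
Shade — repeats black → white → grey: black, white, grey, black, white, grey → black.
Combining the parts gives C-50-black.

C-50-black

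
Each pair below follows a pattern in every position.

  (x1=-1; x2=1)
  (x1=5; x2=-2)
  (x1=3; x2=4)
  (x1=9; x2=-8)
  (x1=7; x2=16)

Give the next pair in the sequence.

(x1=13; x2=-32)

X1 — alternating steps +6, −2, +6, −2, …: -1, 5, 3, 9, 7 → 13.
X2: ×(-2) each step; 1, -2, 4, -8, 16 → -32.
Putting it together: (x1=13; x2=-32).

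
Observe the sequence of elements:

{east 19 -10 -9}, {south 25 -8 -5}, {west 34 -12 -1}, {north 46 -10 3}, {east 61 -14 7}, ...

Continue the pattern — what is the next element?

{south 79 -12 11}

Direction goes east, south, west, north, east → south (repeats east → south → west → north).
For the second value, differences are 6, 9, 12, … (increasing by 3 each time): 19, 25, 34, 46, 61 → 79.
Third value goes -10, -8, -12, -10, -14 → -12 (alternating steps +2, −4, +2, −4, …).
Fourth value: +4 each step; -9, -5, -1, 3, 7 → 11.
Combining the parts gives {south 79 -12 11}.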